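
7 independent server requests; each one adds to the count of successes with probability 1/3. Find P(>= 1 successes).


P(at least one) = 1 - P(none)
P(none) = (1 - 1/3)^7 = (2/3)^7 = 128/2187
P(at least one) = 1 - 128/2187 = 2059/2187

2059/2187


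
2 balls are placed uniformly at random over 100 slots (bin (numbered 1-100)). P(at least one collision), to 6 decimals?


P(all different) = prod((100-i)/100 for i=0..1) = 0.990000
P(at least one match) = 1 - 0.990000 = 0.010000

0.010000


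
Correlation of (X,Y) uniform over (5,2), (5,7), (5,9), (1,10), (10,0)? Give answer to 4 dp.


Cov(X,Y) = -9.1200, Var(X) = 8.1600, Var(Y) = 15.4400
rho = Cov/(sqrt(VarX)*sqrt(VarY)) = -0.8125

-0.8125


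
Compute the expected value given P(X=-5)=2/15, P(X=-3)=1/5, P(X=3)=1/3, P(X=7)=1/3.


E[X] = sum(x * P(x))
= -5*2/15 - 3*1/5 + 3*1/3 + 7*1/3
= 31/15

31/15


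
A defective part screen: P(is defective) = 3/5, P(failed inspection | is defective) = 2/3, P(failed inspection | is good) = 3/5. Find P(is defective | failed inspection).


P(A) = P(A|B)P(B) + P(A|B')P(B') = 2/3*3/5 + 3/5*2/5 = 16/25
P(B|A) = P(A|B)P(B)/P(A) = (2/5)/(16/25) = 5/8

5/8


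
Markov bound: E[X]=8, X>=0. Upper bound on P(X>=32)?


Markov: P(X >= a) <= E[X]/a
P(X >= 32) <= 8/32 = 1/4

1/4


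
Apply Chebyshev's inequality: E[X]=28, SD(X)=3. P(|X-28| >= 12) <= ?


k = 12/3 = 4
Chebyshev: P(|X-mu| >= k*sigma) <= 1/k^2 = 1/4^2 = 1/16

1/16


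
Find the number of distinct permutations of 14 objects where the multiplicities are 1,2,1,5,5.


14! = 87178291200
Denominator: 1!=1 * 2!=2 * 1!=1 * 5!=120 * 5!=120
Coefficient = 87178291200 / 28800 = 3027024

3027024


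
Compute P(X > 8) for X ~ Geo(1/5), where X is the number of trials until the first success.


P(X > 8) = P(first 8 trials all fail) = (1-p)^8 = (4/5)^8 = 65536/390625

65536/390625


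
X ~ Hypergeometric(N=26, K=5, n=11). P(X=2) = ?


P(X=2) = C(5,2)*C(21,9) / C(26,11)
= 10*293930 / 7726160
= 2939300/7726160 = 35/92

35/92


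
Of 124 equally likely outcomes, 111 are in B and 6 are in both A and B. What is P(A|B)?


P(A|B) = P(A∩B)/P(B) = (6/124)/(111/124) = 6/111 = 2/37

2/37


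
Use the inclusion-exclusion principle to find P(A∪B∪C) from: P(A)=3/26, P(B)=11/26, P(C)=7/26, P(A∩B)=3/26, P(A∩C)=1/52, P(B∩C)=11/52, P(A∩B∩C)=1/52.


P(A∪B∪C) = P(A)+P(B)+P(C) - P(AB)-P(AC)-P(BC) + P(ABC)
= 3/26+11/26+7/26 - 3/26-1/52-11/52 + 1/52
= 25/52

25/52


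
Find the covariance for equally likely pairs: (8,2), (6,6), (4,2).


E[X]=6, E[Y]=10/3, E[XY]=20
Cov(X,Y) = E[XY] - E[X]E[Y] = 20 - 6*10/3 = 0

0


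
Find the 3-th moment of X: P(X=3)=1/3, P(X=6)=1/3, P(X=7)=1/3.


E[X^3] = sum(x^3 * P(x))
= 27*1/3 + 216*1/3 + 343*1/3
= 586/3

586/3


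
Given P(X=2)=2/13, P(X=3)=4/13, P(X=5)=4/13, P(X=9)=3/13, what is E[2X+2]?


E[2X+2] = sum(g(x)*P(x))
= 6*2/13 + 8*4/13 + 12*4/13 + 20*3/13
= 152/13

152/13


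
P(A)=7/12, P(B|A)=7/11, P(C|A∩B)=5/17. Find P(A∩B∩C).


P(A∩B∩C) = P(A) * P(B|A) * P(C|A∩B)
= 7/12 * 7/11 * 5/17
= 49/132 * 5/17 = 245/2244

245/2244


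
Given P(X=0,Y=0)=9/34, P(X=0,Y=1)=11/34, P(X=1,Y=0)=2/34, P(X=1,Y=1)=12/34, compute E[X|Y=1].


P(Y=1) = 23/34
E[X|Y=1] = (0*11 + 1*12)/23 = 12/23

12/23


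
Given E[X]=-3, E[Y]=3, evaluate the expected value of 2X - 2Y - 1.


E[2X - 2Y - 1] = 2*E[X] - 2*E[Y] - 1
= (2)*(-3) + (-2)*(3) + (-1)
= -6 - 6 - 1 = -13

-13


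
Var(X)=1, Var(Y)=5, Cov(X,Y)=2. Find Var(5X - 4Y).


Var(5X - 4Y) = 5^2*Var(X) + (-4)^2*Var(Y) + 2*5*(-4)*Cov(X,Y)
= 25*1 + 16*5 - 40*2
= 25 + 80 - 80 = 25

25


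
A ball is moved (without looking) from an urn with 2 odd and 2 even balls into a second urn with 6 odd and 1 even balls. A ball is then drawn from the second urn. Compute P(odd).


P(transfer odd) = 2/4 = 1/2; P(transfer even) = 1/2
If odd transferred: Urn II has 7 odd of 8, so P(odd|odd moved) = 7/8
If even transferred: Urn II has 6 odd of 8, so P(odd|even moved) = 3/4
By total probability: P(odd) = 1/2*7/8 + 1/2*3/4 = 13/16

13/16


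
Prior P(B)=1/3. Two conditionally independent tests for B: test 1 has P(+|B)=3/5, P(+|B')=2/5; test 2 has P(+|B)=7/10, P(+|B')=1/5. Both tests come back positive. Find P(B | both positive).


After test 1: P(+) = 3/5*1/3 + 2/5*2/3 = 7/15
P(B|+) = (1/5)/(7/15) = 3/7
After test 2 (use post1 as new prior): P(+) = 7/10*3/7 + 1/5*4/7 = 29/70
P(B|+,+) = (3/10)/(29/70) = 21/29

21/29


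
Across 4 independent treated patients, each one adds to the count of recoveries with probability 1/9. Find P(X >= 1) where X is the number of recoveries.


P(X>=1) = P(X=1) + P(X=2) + P(X=3) + P(X=4)
= 2048/6561 + 128/2187 + 32/6561 + 1/6561
= 2465/6561

2465/6561


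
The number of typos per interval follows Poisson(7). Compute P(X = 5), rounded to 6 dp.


P(X=5) = e^(-7) * 7^5 / 5!
≈ 0.0009118819656 * 16807 / 120
≈ 0.127717

0.127717


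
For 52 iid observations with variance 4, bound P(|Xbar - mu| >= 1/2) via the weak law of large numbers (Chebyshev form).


Var(Xbar) = Var(X)/n = 4/52
Chebyshev: P(|Xbar-mu| >= 1/2) <= Var(Xbar)/(1/2)^2 = (1/13)/(1/4) = 4/13

4/13


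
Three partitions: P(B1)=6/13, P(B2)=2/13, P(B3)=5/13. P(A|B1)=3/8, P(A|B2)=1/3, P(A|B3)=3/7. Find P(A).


P(A) = P(A|B1)P(B1) + P(A|B2)P(B2) + P(A|B3)P(B3)
= 3/8*6/13 + 1/3*2/13 + 3/7*5/13
= 9/52 + 2/39 + 15/91 = 425/1092

425/1092


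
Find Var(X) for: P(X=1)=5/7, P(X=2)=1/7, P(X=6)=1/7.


E[X] = 13/7, E[X^2] = 45/7
Var(X) = E[X^2] - (E[X])^2 = 45/7 - (13/7)^2 = 146/49

146/49


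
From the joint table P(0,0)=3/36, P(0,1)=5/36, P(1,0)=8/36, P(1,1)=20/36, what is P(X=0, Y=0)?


Read from table: P(X=0, Y=0) = 3/36 = 1/12

1/12


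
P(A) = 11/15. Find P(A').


P(A') = 1 - P(A) = 1 - 11/15 = 4/15

4/15


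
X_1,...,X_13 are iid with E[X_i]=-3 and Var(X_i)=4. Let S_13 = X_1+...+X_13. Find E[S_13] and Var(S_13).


E[S_n] = n*mu = 13*-3 = -39
Var(S_n) = n*sigma^2 = 13*4 = 52

E[S_13]=-39, Var(S_13)=52


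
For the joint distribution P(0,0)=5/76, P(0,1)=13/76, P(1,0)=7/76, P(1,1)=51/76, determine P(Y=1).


P(Y=1) = P(0,1)+P(1,1) = 13/76 + 51/76 = 64/76 = 16/19

16/19


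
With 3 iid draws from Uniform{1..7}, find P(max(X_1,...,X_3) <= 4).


P(max <= 4) = P(all X_i <= 4) = (P(X_1 <= 4))^3
= (4/7)^3 = 64/343

64/343


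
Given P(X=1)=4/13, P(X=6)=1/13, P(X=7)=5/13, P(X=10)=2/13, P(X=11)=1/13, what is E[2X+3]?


E[2X+3] = sum(g(x)*P(x))
= 5*4/13 + 15*1/13 + 17*5/13 + 23*2/13 + 25*1/13
= 191/13

191/13


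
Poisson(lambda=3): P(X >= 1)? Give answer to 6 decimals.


P(X>=1) = 1 - P(X<=0) = 1 - (e^(-3)*3^0/0!)
≈ 1 - 0.0497870684 = 0.9502129316
≈ 0.950213

0.950213


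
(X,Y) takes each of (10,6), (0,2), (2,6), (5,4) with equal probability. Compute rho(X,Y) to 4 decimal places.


Cov(X,Y) = 3.8750, Var(X) = 14.1875, Var(Y) = 2.7500
rho = Cov/(sqrt(VarX)*sqrt(VarY)) = 0.6204

0.6204


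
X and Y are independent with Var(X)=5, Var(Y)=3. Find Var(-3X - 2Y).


Independence => Cov(X,Y)=0
Var(-3X - 2Y) = (-3)^2*Var(X) + (-2)^2*Var(Y)
= 9*5 + 4*3 = 57

57


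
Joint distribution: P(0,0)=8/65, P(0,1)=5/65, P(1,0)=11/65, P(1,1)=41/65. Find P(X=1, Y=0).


Read from table: P(X=1, Y=0) = 11/65

11/65


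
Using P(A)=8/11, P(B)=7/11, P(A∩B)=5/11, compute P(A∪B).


P(A∪B) = P(A) + P(B) - P(A∩B)
= 8/11 + 7/11 - 5/11 = 10/11

10/11


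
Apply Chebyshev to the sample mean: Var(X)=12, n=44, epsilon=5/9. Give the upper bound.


Var(Xbar) = Var(X)/n = 12/44
Chebyshev: P(|Xbar-mu| >= 5/9) <= Var(Xbar)/(5/9)^2 = (3/11)/(25/81) = 243/275

243/275


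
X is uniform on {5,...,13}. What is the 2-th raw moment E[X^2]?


E[X^2] = (1/9) * sum(x^2 for x=5..13)
= 789/9 = 263/3

263/3


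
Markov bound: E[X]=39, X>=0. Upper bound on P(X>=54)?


Markov: P(X >= a) <= E[X]/a
P(X >= 54) <= 39/54 = 13/18

13/18


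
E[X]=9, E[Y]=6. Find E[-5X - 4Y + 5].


E[-5X - 4Y + 5] = -5*E[X] - 4*E[Y] + 5
= (-5)*(9) + (-4)*(6) + (5)
= -45 - 24 + 5 = -64

-64


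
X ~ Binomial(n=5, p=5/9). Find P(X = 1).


P(X=1) = C(5,1) * p^1 * (1-p)^4
= 5 * 5/9 * 256/6561
= 6400/59049

6400/59049


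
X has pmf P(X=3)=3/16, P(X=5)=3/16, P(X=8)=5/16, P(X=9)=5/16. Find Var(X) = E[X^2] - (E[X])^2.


E[X] = 109/16, E[X^2] = 827/16
Var(X) = E[X^2] - (E[X])^2 = 827/16 - (109/16)^2 = 1351/256

1351/256


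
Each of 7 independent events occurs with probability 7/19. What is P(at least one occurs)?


P(at least one) = 1 - P(none)
P(none) = (1 - 7/19)^7 = (12/19)^7 = 35831808/893871739
P(at least one) = 1 - 35831808/893871739 = 858039931/893871739

858039931/893871739


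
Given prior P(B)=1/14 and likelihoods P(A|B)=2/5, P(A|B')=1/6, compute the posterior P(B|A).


P(A) = P(A|B)P(B) + P(A|B')P(B') = 2/5*1/14 + 1/6*13/14 = 11/60
P(B|A) = P(A|B)P(B)/P(A) = (1/35)/(11/60) = 12/77

12/77


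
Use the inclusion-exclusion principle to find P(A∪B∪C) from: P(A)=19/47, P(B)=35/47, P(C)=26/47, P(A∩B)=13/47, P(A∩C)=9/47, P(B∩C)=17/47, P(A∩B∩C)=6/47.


P(A∪B∪C) = P(A)+P(B)+P(C) - P(AB)-P(AC)-P(BC) + P(ABC)
= 19/47+35/47+26/47 - 13/47-9/47-17/47 + 6/47
= 1

1


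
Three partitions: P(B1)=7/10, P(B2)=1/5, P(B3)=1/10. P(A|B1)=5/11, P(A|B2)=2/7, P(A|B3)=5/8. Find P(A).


P(A) = P(A|B1)P(B1) + P(A|B2)P(B2) + P(A|B3)P(B3)
= 5/11*7/10 + 2/7*1/5 + 5/8*1/10
= 7/22 + 2/35 + 1/16 = 2697/6160

2697/6160


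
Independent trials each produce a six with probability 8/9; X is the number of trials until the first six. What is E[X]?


For geometric (trials until first success), E[X] = 1/p = 1/(8/9) = 9/8

9/8


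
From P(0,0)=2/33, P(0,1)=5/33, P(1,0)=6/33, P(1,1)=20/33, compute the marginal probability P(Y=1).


P(Y=1) = P(0,1)+P(1,1) = 5/33 + 20/33 = 25/33

25/33


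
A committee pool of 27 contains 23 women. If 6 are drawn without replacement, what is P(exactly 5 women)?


P(X=5) = C(23,5)*C(4,1) / C(27,6)
= 33649*4 / 296010
= 134596/296010 = 266/585

266/585


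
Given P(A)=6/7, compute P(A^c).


P(A') = 1 - P(A) = 1 - 6/7 = 1/7

1/7


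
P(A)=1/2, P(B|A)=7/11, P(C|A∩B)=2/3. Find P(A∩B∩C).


P(A∩B∩C) = P(A) * P(B|A) * P(C|A∩B)
= 1/2 * 7/11 * 2/3
= 7/22 * 2/3 = 7/33

7/33


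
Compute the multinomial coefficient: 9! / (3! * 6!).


9! = 362880
Denominator: 3!=6 * 6!=720
Coefficient = 362880 / 4320 = 84

84


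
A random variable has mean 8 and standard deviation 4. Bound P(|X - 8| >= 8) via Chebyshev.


k = 8/4 = 2
Chebyshev: P(|X-mu| >= k*sigma) <= 1/k^2 = 1/2^2 = 1/4

1/4


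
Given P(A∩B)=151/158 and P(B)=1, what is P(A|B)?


P(A|B) = P(A∩B)/P(B) = (151/158)/(158/158) = 151/158

151/158


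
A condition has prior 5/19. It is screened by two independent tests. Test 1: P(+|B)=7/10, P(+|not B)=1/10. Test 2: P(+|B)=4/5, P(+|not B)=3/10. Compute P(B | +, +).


After test 1: P(+) = 7/10*5/19 + 1/10*14/19 = 49/190
P(B|+) = (7/38)/(49/190) = 5/7
After test 2 (use post1 as new prior): P(+) = 4/5*5/7 + 3/10*2/7 = 23/35
P(B|+,+) = (4/7)/(23/35) = 20/23

20/23


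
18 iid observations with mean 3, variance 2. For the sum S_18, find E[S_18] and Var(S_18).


E[S_n] = n*mu = 18*3 = 54
Var(S_n) = n*sigma^2 = 18*2 = 36

E[S_18]=54, Var(S_18)=36


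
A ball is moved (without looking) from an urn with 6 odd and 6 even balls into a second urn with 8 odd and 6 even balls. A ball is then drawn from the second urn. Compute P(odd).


P(transfer odd) = 6/12 = 1/2; P(transfer even) = 1/2
If odd transferred: Urn II has 9 odd of 15, so P(odd|odd moved) = 3/5
If even transferred: Urn II has 8 odd of 15, so P(odd|even moved) = 8/15
By total probability: P(odd) = 1/2*3/5 + 1/2*8/15 = 17/30

17/30


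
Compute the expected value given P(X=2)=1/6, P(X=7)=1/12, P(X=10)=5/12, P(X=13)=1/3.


E[X] = sum(x * P(x))
= 2*1/6 + 7*1/12 + 10*5/12 + 13*1/3
= 113/12

113/12


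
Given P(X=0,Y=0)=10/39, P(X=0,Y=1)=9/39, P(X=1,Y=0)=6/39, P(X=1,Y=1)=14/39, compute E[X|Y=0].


P(Y=0) = 16/39
E[X|Y=0] = (0*10 + 1*6)/16 = 6/16 = 3/8

3/8


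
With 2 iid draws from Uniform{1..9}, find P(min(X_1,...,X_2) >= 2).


P(min >= 2) = P(all X_i >= 2) = (P(X_1 >= 2))^2
= (8/9)^2 = 64/81

64/81


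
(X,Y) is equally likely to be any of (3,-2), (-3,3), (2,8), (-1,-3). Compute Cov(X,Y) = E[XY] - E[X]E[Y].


E[X]=1/4, E[Y]=3/2, E[XY]=1
Cov(X,Y) = E[XY] - E[X]E[Y] = 1 - 1/4*3/2 = 5/8

5/8


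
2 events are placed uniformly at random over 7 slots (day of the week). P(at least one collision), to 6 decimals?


P(all different) = prod((7-i)/7 for i=0..1) = 0.857143
P(at least one match) = 1 - 0.857143 = 0.142857

0.142857


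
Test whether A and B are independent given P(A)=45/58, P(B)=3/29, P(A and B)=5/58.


P(A)*P(B) = 45/58*3/29 = 135/1682
P(A∩B) = 5/58 != 135/1682, so not independent

No, A and B are not independent


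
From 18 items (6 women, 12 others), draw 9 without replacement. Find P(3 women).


P(X=3) = C(6,3)*C(12,6) / C(18,9)
= 20*924 / 48620
= 18480/48620 = 84/221

84/221


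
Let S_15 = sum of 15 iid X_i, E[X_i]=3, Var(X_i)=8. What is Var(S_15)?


By independence, Var(S_n) = n*Var(X_1) = 15*8 = 120

120


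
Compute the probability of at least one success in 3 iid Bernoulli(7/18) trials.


P(at least one) = 1 - P(none)
P(none) = (1 - 7/18)^3 = (11/18)^3 = 1331/5832
P(at least one) = 1 - 1331/5832 = 4501/5832

4501/5832


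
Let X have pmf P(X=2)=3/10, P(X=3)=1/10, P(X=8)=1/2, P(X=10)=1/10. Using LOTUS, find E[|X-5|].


E[|X-5|] = sum(g(x)*P(x))
= 3*3/10 + 2*1/10 + 3*1/2 + 5*1/10
= 31/10

31/10


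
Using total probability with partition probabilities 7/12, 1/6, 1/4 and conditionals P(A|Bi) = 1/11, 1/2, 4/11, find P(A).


P(A) = P(A|B1)P(B1) + P(A|B2)P(B2) + P(A|B3)P(B3)
= 1/11*7/12 + 1/2*1/6 + 4/11*1/4
= 7/132 + 1/12 + 1/11 = 5/22

5/22


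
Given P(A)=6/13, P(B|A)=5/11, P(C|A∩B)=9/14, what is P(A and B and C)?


P(A∩B∩C) = P(A) * P(B|A) * P(C|A∩B)
= 6/13 * 5/11 * 9/14
= 30/143 * 9/14 = 135/1001

135/1001


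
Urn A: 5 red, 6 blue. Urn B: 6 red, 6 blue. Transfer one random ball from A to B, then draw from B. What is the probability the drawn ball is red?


P(transfer red) = 5/11; P(transfer blue) = 6/11
If red transferred: Urn II has 7 red of 13, so P(red|red moved) = 7/13
If blue transferred: Urn II has 6 red of 13, so P(red|blue moved) = 6/13
By total probability: P(red) = 5/11*7/13 + 6/11*6/13 = 71/143

71/143


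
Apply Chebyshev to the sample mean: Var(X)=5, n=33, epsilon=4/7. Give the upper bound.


Var(Xbar) = Var(X)/n = 5/33
Chebyshev: P(|Xbar-mu| >= 4/7) <= Var(Xbar)/(4/7)^2 = (5/33)/(16/49) = 245/528

245/528


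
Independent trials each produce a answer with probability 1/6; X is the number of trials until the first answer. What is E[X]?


For geometric (trials until first success), E[X] = 1/p = 1/(1/6) = 6

6


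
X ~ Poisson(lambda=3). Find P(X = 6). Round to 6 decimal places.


P(X=6) = e^(-3) * 3^6 / 6!
≈ 0.04978706837 * 729 / 720
≈ 0.050409

0.050409


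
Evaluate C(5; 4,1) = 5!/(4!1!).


5! = 120
Denominator: 4!=24 * 1!=1
Coefficient = 120 / 24 = 5

5


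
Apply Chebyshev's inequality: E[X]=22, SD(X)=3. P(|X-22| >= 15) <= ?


k = 15/3 = 5
Chebyshev: P(|X-mu| >= k*sigma) <= 1/k^2 = 1/5^2 = 1/25

1/25


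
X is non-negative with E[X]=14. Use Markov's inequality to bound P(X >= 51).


Markov: P(X >= a) <= E[X]/a
P(X >= 51) <= 14/51

14/51


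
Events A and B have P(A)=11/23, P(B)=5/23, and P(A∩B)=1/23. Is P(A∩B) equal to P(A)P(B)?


P(A)*P(B) = 11/23*5/23 = 55/529
P(A∩B) = 1/23 != 55/529, so not independent

No, A and B are not independent


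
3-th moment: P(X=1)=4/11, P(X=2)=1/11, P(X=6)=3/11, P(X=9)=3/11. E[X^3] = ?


E[X^3] = sum(x^3 * P(x))
= 1*4/11 + 8*1/11 + 216*3/11 + 729*3/11
= 2847/11

2847/11


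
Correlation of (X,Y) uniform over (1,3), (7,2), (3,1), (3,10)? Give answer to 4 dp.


Cov(X,Y) = -1.5000, Var(X) = 4.7500, Var(Y) = 12.5000
rho = Cov/(sqrt(VarX)*sqrt(VarY)) = -0.1947

-0.1947


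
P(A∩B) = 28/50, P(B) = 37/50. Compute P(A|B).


P(A|B) = P(A∩B)/P(B) = (28/50)/(37/50) = 28/37

28/37


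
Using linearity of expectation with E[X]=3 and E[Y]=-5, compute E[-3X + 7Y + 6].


E[-3X + 7Y + 6] = -3*E[X] + 7*E[Y] + 6
= (-3)*(3) + (7)*(-5) + (6)
= -9 - 35 + 6 = -38

-38


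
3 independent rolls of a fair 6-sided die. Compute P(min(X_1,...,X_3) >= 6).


P(min >= 6) = P(all X_i >= 6) = (P(X_1 >= 6))^3
= (1/6)^3 = 1/216

1/216


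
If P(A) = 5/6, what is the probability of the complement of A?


P(A') = 1 - P(A) = 1 - 5/6 = 1/6

1/6


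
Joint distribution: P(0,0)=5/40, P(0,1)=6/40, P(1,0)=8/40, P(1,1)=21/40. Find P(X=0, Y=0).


Read from table: P(X=0, Y=0) = 5/40 = 1/8

1/8


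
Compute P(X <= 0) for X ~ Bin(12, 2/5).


P(X<=0) = P(X=0)
= 531441/244140625
= 531441/244140625

531441/244140625


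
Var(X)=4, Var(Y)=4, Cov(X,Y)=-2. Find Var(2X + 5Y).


Var(2X + 5Y) = 2^2*Var(X) + 5^2*Var(Y) + 2*2*5*Cov(X,Y)
= 4*4 + 25*4 + 20*(-2)
= 16 + 100 - 40 = 76

76


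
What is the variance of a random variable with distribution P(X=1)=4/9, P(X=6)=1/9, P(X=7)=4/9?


E[X] = 38/9, E[X^2] = 236/9
Var(X) = E[X^2] - (E[X])^2 = 236/9 - (38/9)^2 = 680/81

680/81


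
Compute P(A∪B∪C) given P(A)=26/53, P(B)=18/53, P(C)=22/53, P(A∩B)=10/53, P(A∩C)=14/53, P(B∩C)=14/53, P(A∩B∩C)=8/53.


P(A∪B∪C) = P(A)+P(B)+P(C) - P(AB)-P(AC)-P(BC) + P(ABC)
= 26/53+18/53+22/53 - 10/53-14/53-14/53 + 8/53
= 36/53

36/53


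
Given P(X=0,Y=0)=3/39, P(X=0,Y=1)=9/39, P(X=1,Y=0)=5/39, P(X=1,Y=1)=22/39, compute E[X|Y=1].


P(Y=1) = 31/39
E[X|Y=1] = (0*9 + 1*22)/31 = 22/31

22/31


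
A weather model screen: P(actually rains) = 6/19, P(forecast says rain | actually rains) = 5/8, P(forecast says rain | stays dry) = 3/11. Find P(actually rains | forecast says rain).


P(A) = P(A|B)P(B) + P(A|B')P(B') = 5/8*6/19 + 3/11*13/19 = 321/836
P(B|A) = P(A|B)P(B)/P(A) = (15/76)/(321/836) = 55/107

55/107


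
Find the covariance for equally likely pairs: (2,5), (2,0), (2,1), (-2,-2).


E[X]=1, E[Y]=1, E[XY]=4
Cov(X,Y) = E[XY] - E[X]E[Y] = 4 - 1*1 = 3

3


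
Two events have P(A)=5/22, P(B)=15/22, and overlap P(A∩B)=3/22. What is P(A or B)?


P(A∪B) = P(A) + P(B) - P(A∩B)
= 5/22 + 15/22 - 3/22 = 17/22

17/22


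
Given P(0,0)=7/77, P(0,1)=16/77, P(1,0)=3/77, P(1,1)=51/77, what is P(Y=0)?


P(Y=0) = P(0,0)+P(1,0) = 7/77 + 3/77 = 10/77

10/77


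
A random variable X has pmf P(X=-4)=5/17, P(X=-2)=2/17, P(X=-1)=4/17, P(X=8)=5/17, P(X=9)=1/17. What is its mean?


E[X] = sum(x * P(x))
= -4*5/17 - 2*2/17 - 1*4/17 + 8*5/17 + 9*1/17
= 21/17

21/17


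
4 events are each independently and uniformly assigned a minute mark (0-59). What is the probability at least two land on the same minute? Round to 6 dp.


P(all different) = prod((60-i)/60 for i=0..3) = 0.903028
P(at least one match) = 1 - 0.903028 = 0.096972

0.096972


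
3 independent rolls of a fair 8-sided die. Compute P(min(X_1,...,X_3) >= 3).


P(min >= 3) = P(all X_i >= 3) = (P(X_1 >= 3))^3
= (6/8)^3 = (3/4)^3 = 27/64

27/64


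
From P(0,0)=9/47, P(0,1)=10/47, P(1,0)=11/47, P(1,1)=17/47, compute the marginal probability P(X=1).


P(X=1) = P(1,0)+P(1,1) = 11/47 + 17/47 = 28/47

28/47


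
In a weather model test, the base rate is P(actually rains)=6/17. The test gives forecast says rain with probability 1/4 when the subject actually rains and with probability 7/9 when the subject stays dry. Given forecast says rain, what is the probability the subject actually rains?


P(A) = P(A|B)P(B) + P(A|B')P(B') = 1/4*6/17 + 7/9*11/17 = 181/306
P(B|A) = P(A|B)P(B)/P(A) = (3/34)/(181/306) = 27/181

27/181


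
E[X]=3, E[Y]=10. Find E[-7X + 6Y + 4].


E[-7X + 6Y + 4] = -7*E[X] + 6*E[Y] + 4
= (-7)*(3) + (6)*(10) + (4)
= -21 + 60 + 4 = 43

43


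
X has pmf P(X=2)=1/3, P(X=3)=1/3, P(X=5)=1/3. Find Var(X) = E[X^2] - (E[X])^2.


E[X] = 10/3, E[X^2] = 38/3
Var(X) = E[X^2] - (E[X])^2 = 38/3 - (10/3)^2 = 14/9

14/9


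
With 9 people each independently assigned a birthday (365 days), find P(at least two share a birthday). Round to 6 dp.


P(all different) = prod((365-i)/365 for i=0..8) = 0.905376
P(at least one match) = 1 - 0.905376 = 0.094624

0.094624


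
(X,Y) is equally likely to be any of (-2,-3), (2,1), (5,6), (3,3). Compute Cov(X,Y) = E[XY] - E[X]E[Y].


E[X]=2, E[Y]=7/4, E[XY]=47/4
Cov(X,Y) = E[XY] - E[X]E[Y] = 47/4 - 2*7/4 = 33/4

33/4


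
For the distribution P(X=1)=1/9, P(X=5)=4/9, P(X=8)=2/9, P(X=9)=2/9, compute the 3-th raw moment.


E[X^3] = sum(x^3 * P(x))
= 1*1/9 + 125*4/9 + 512*2/9 + 729*2/9
= 2983/9

2983/9


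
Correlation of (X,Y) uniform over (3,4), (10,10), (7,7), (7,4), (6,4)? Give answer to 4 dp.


Cov(X,Y) = 4.3200, Var(X) = 5.0400, Var(Y) = 5.7600
rho = Cov/(sqrt(VarX)*sqrt(VarY)) = 0.8018

0.8018


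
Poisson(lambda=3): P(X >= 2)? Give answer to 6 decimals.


P(X>=2) = 1 - P(X<=1) = 1 - (e^(-3)*3^0/0! + e^(-3)*3^1/1!)
≈ 1 - (0.0497870684 + 0.1493612051)
= 1 - 0.1991482735 = 0.8008517265
≈ 0.800852

0.800852


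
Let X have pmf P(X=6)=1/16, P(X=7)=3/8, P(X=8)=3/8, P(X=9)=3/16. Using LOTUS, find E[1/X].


E[1/X] = sum(g(x)*P(x))
= 1/6*1/16 + 1/7*3/8 + 1/8*3/8 + 1/9*3/16
= 59/448

59/448


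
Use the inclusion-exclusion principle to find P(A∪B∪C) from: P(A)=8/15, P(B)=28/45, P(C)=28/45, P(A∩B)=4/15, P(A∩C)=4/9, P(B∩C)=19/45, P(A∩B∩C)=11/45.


P(A∪B∪C) = P(A)+P(B)+P(C) - P(AB)-P(AC)-P(BC) + P(ABC)
= 8/15+28/45+28/45 - 4/15-4/9-19/45 + 11/45
= 8/9

8/9


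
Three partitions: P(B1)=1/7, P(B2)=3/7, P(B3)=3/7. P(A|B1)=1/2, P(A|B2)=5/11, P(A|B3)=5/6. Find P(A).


P(A) = P(A|B1)P(B1) + P(A|B2)P(B2) + P(A|B3)P(B3)
= 1/2*1/7 + 5/11*3/7 + 5/6*3/7
= 1/14 + 15/77 + 5/14 = 48/77

48/77


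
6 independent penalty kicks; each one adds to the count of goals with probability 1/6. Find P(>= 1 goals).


P(at least one) = 1 - P(none)
P(none) = (1 - 1/6)^6 = (5/6)^6 = 15625/46656
P(at least one) = 1 - 15625/46656 = 31031/46656

31031/46656


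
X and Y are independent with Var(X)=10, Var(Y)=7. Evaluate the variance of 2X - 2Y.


Independence => Cov(X,Y)=0
Var(2X - 2Y) = 2^2*Var(X) + (-2)^2*Var(Y)
= 4*10 + 4*7 = 68

68


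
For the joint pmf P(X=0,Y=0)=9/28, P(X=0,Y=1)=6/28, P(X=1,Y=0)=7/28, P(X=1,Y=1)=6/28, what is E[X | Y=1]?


P(Y=1) = 12/28
E[X|Y=1] = (0*6 + 1*6)/12 = 6/12 = 1/2

1/2


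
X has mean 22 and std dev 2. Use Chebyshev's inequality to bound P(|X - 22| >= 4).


k = 4/2 = 2
Chebyshev: P(|X-mu| >= k*sigma) <= 1/k^2 = 1/2^2 = 1/4

1/4


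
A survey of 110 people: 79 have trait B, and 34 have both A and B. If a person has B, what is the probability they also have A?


P(A|B) = P(A∩B)/P(B) = (34/110)/(79/110) = 34/79

34/79


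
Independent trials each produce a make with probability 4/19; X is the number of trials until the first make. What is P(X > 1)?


P(X > 1) = P(first 1 trials all fail) = (1-p)^1 = (15/19)^1 = 15/19

15/19


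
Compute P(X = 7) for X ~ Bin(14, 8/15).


P(X=7) = C(14,7) * p^7 * (1-p)^7
= 3432 * 2097152/170859375 * 823543/170859375
= 1975796507869184/9730975341796875

1975796507869184/9730975341796875


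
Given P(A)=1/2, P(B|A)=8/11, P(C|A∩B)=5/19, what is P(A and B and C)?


P(A∩B∩C) = P(A) * P(B|A) * P(C|A∩B)
= 1/2 * 8/11 * 5/19
= 4/11 * 5/19 = 20/209

20/209


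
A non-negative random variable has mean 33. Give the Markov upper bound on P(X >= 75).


Markov: P(X >= a) <= E[X]/a
P(X >= 75) <= 33/75 = 11/25

11/25


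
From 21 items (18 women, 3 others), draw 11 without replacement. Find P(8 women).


P(X=8) = C(18,8)*C(3,3) / C(21,11)
= 43758*1 / 352716
= 43758/352716 = 33/266

33/266


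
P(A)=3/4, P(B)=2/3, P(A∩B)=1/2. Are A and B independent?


P(A)*P(B) = 3/4*2/3 = 1/2
P(A∩B) = 1/2, which equals P(A)P(B), so independent

Yes, A and B are independent


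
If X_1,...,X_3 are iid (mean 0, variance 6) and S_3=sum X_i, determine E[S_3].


E[S_n] = n*E[X_1] = 3*0 = 0

0


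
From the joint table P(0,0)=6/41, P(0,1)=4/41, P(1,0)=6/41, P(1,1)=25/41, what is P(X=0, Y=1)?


Read from table: P(X=0, Y=1) = 4/41

4/41


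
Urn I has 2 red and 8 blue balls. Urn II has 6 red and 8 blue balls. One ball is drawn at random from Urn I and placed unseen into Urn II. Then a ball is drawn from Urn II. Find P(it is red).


P(transfer red) = 2/10 = 1/5; P(transfer blue) = 4/5
If red transferred: Urn II has 7 red of 15, so P(red|red moved) = 7/15
If blue transferred: Urn II has 6 red of 15, so P(red|blue moved) = 2/5
By total probability: P(red) = 1/5*7/15 + 4/5*2/5 = 31/75

31/75


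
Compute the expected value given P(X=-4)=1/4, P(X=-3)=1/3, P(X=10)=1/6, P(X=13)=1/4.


E[X] = sum(x * P(x))
= -4*1/4 - 3*1/3 + 10*1/6 + 13*1/4
= 35/12

35/12


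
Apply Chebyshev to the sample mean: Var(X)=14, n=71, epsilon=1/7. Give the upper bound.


Var(Xbar) = Var(X)/n = 14/71
Chebyshev: P(|Xbar-mu| >= 1/7) <= Var(Xbar)/(1/7)^2 = (14/71)/(1/49) = 686/71
Bound exceeds 1, so trivial bound: 1

1


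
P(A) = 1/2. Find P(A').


P(A') = 1 - P(A) = 1 - 1/2 = 1/2

1/2


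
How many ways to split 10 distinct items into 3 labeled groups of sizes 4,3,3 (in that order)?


10! = 3628800
Denominator: 4!=24 * 3!=6 * 3!=6
Coefficient = 3628800 / 864 = 4200

4200


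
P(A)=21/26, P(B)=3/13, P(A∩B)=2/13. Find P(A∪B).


P(A∪B) = P(A) + P(B) - P(A∩B)
= 21/26 + 3/13 - 2/13 = 23/26

23/26


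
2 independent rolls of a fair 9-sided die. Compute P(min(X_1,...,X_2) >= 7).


P(min >= 7) = P(all X_i >= 7) = (P(X_1 >= 7))^2
= (3/9)^2 = (1/3)^2 = 1/9

1/9


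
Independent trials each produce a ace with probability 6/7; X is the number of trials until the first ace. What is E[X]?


For geometric (trials until first success), E[X] = 1/p = 1/(6/7) = 7/6

7/6


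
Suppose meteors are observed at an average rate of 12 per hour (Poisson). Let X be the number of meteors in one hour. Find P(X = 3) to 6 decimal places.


P(X=3) = e^(-12) * 12^3 / 3!
≈ 0.000006144212353 * 1728 / 6
≈ 0.001770

0.001770


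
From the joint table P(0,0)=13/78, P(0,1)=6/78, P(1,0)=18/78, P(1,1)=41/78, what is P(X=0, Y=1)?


Read from table: P(X=0, Y=1) = 6/78 = 1/13

1/13


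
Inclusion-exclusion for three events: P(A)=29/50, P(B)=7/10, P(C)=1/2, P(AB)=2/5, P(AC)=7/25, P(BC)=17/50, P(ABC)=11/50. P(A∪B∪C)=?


P(A∪B∪C) = P(A)+P(B)+P(C) - P(AB)-P(AC)-P(BC) + P(ABC)
= 29/50+7/10+1/2 - 2/5-7/25-17/50 + 11/50
= 49/50

49/50


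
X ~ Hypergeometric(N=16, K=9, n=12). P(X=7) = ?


P(X=7) = C(9,7)*C(7,5) / C(16,12)
= 36*21 / 1820
= 756/1820 = 27/65

27/65


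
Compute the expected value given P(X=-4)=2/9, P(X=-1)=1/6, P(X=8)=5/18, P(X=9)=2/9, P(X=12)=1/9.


E[X] = sum(x * P(x))
= -4*2/9 - 1*1/6 + 8*5/18 + 9*2/9 + 12*1/9
= 9/2

9/2


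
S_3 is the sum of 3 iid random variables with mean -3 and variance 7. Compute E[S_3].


E[S_n] = n*E[X_1] = 3*-3 = -9

-9


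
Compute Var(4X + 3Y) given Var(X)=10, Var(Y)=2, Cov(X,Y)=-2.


Var(4X + 3Y) = 4^2*Var(X) + 3^2*Var(Y) + 2*4*3*Cov(X,Y)
= 16*10 + 9*2 + 24*(-2)
= 160 + 18 - 48 = 130

130


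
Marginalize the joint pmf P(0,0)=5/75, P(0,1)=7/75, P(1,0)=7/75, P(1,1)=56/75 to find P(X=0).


P(X=0) = P(0,0)+P(0,1) = 5/75 + 7/75 = 12/75 = 4/25

4/25


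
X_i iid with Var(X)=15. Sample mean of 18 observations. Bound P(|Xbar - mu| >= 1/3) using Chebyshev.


Var(Xbar) = Var(X)/n = 15/18
Chebyshev: P(|Xbar-mu| >= 1/3) <= Var(Xbar)/(1/3)^2 = (5/6)/(1/9) = 15/2
Bound exceeds 1, so trivial bound: 1

1


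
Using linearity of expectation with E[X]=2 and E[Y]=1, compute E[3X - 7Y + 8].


E[3X - 7Y + 8] = 3*E[X] - 7*E[Y] + 8
= (3)*(2) + (-7)*(1) + (8)
= 6 - 7 + 8 = 7

7


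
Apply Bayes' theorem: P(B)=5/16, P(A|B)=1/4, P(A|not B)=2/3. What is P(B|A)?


P(A) = P(A|B)P(B) + P(A|B')P(B') = 1/4*5/16 + 2/3*11/16 = 103/192
P(B|A) = P(A|B)P(B)/P(A) = (5/64)/(103/192) = 15/103

15/103


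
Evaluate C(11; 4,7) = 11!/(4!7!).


11! = 39916800
Denominator: 4!=24 * 7!=5040
Coefficient = 39916800 / 120960 = 330

330


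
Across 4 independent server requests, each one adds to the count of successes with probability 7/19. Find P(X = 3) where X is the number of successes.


P(X=3) = C(4,3) * p^3 * (1-p)^1
= 4 * 343/6859 * 12/19
= 16464/130321

16464/130321


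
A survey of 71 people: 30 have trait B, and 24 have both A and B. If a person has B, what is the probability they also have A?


P(A|B) = P(A∩B)/P(B) = (24/71)/(30/71) = 24/30 = 4/5

4/5


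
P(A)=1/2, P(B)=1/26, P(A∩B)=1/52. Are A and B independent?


P(A)*P(B) = 1/2*1/26 = 1/52
P(A∩B) = 1/52, which equals P(A)P(B), so independent

Yes, A and B are independent


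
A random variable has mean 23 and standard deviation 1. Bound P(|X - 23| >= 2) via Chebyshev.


k = 2/1 = 2
Chebyshev: P(|X-mu| >= k*sigma) <= 1/k^2 = 1/2^2 = 1/4

1/4


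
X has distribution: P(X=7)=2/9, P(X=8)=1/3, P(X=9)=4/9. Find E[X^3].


E[X^3] = sum(g(x)*P(x))
= 343*2/9 + 512*1/3 + 729*4/9
= 5138/9

5138/9


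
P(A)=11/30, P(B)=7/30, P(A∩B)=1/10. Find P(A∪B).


P(A∪B) = P(A) + P(B) - P(A∩B)
= 11/30 + 7/30 - 1/10 = 1/2

1/2


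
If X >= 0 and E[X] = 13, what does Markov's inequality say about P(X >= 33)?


Markov: P(X >= a) <= E[X]/a
P(X >= 33) <= 13/33

13/33


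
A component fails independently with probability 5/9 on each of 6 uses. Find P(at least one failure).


P(at least one) = 1 - P(none)
P(none) = (1 - 5/9)^6 = (4/9)^6 = 4096/531441
P(at least one) = 1 - 4096/531441 = 527345/531441

527345/531441


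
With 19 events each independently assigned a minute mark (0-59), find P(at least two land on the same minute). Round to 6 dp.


P(all different) = prod((60-i)/60 for i=0..18) = 0.040820
P(at least one match) = 1 - 0.040820 = 0.959180

0.959180


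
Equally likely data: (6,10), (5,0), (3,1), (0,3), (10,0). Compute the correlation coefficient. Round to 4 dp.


Cov(X,Y) = -0.8400, Var(X) = 10.9600, Var(Y) = 14.1600
rho = Cov/(sqrt(VarX)*sqrt(VarY)) = -0.0674

-0.0674


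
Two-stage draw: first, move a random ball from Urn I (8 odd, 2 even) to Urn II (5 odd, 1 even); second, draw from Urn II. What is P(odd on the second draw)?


P(transfer odd) = 8/10 = 4/5; P(transfer even) = 1/5
If odd transferred: Urn II has 6 odd of 7, so P(odd|odd moved) = 6/7
If even transferred: Urn II has 5 odd of 7, so P(odd|even moved) = 5/7
By total probability: P(odd) = 4/5*6/7 + 1/5*5/7 = 29/35

29/35


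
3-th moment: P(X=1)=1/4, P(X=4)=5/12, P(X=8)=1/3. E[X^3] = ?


E[X^3] = sum(x^3 * P(x))
= 1*1/4 + 64*5/12 + 512*1/3
= 2371/12

2371/12


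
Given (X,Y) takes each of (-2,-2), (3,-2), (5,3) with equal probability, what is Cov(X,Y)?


E[X]=2, E[Y]=-1/3, E[XY]=13/3
Cov(X,Y) = E[XY] - E[X]E[Y] = 13/3 - 2*-1/3 = 5

5


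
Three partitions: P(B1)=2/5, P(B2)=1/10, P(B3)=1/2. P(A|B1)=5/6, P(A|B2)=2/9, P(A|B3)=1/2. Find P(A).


P(A) = P(A|B1)P(B1) + P(A|B2)P(B2) + P(A|B3)P(B3)
= 5/6*2/5 + 2/9*1/10 + 1/2*1/2
= 1/3 + 1/45 + 1/4 = 109/180

109/180


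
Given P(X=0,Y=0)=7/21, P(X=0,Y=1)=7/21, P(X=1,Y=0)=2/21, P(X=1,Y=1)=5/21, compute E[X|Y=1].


P(Y=1) = 12/21
E[X|Y=1] = (0*7 + 1*5)/12 = 5/12

5/12


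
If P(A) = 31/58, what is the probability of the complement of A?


P(A') = 1 - P(A) = 1 - 31/58 = 27/58

27/58


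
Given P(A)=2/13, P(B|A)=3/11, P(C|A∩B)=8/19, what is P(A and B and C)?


P(A∩B∩C) = P(A) * P(B|A) * P(C|A∩B)
= 2/13 * 3/11 * 8/19
= 6/143 * 8/19 = 48/2717

48/2717


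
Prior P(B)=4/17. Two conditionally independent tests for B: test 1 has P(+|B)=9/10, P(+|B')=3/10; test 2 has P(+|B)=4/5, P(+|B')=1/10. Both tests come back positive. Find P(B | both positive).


After test 1: P(+) = 9/10*4/17 + 3/10*13/17 = 15/34
P(B|+) = (18/85)/(15/34) = 12/25
After test 2 (use post1 as new prior): P(+) = 4/5*12/25 + 1/10*13/25 = 109/250
P(B|+,+) = (48/125)/(109/250) = 96/109

96/109


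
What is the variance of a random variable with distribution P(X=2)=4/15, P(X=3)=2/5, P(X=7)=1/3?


E[X] = 61/15, E[X^2] = 21
Var(X) = E[X^2] - (E[X])^2 = 21 - (61/15)^2 = 1004/225

1004/225


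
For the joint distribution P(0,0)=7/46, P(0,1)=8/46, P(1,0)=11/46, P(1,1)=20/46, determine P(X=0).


P(X=0) = P(0,0)+P(0,1) = 7/46 + 8/46 = 15/46

15/46


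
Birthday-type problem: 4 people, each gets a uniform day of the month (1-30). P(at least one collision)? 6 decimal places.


P(all different) = prod((30-i)/30 for i=0..3) = 0.812000
P(at least one match) = 1 - 0.812000 = 0.188000

0.188000


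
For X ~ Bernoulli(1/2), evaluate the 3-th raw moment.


For Bernoulli: X in {0,1}
E[X^3] = 0^3*(1-1/2) + 1^3*1/2 = 1/2

1/2


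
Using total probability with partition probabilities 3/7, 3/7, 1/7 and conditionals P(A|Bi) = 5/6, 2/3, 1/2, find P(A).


P(A) = P(A|B1)P(B1) + P(A|B2)P(B2) + P(A|B3)P(B3)
= 5/6*3/7 + 2/3*3/7 + 1/2*1/7
= 5/14 + 2/7 + 1/14 = 5/7

5/7


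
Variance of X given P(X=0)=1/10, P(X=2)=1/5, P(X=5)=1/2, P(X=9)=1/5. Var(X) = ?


E[X] = 47/10, E[X^2] = 59/2
Var(X) = E[X^2] - (E[X])^2 = 59/2 - (47/10)^2 = 741/100

741/100


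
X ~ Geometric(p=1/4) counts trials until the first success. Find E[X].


For geometric (trials until first success), E[X] = 1/p = 1/(1/4) = 4

4


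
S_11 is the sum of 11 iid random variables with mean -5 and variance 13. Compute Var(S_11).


By independence, Var(S_n) = n*Var(X_1) = 11*13 = 143

143


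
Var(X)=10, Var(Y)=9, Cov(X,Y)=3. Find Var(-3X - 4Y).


Var(-3X - 4Y) = (-3)^2*Var(X) + (-4)^2*Var(Y) + 2*(-3)*(-4)*Cov(X,Y)
= 9*10 + 16*9 + 24*3
= 90 + 144 + 72 = 306

306


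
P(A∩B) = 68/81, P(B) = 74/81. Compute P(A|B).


P(A|B) = P(A∩B)/P(B) = (68/81)/(74/81) = 68/74 = 34/37

34/37


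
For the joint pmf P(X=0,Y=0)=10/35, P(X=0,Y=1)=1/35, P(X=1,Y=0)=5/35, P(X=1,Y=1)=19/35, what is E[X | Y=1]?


P(Y=1) = 20/35
E[X|Y=1] = (0*1 + 1*19)/20 = 19/20

19/20


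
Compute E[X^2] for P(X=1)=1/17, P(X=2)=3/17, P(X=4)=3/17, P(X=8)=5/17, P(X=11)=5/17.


E[X^2] = sum(g(x)*P(x))
= 1*1/17 + 4*3/17 + 16*3/17 + 64*5/17 + 121*5/17
= 58

58


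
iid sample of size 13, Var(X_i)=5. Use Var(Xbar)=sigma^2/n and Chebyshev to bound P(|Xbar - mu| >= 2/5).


Var(Xbar) = Var(X)/n = 5/13
Chebyshev: P(|Xbar-mu| >= 2/5) <= Var(Xbar)/(2/5)^2 = (5/13)/(4/25) = 125/52
Bound exceeds 1, so trivial bound: 1

1


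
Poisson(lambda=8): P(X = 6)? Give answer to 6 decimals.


P(X=6) = e^(-8) * 8^6 / 6!
≈ 0.0003354626279 * 262144 / 720
≈ 0.122138

0.122138


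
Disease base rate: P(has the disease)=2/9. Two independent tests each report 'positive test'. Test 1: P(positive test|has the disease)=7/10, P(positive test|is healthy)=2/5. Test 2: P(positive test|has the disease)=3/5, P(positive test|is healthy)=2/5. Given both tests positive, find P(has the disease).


After test 1: P(+) = 7/10*2/9 + 2/5*7/9 = 7/15
P(B|+) = (7/45)/(7/15) = 1/3
After test 2 (use post1 as new prior): P(+) = 3/5*1/3 + 2/5*2/3 = 7/15
P(B|+,+) = (1/5)/(7/15) = 3/7

3/7


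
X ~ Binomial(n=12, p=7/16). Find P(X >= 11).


P(X>=11) = P(X=11) + P(X=12)
= 53387822061/70368744177664 + 13841287201/281474976710656
= 227392575445/281474976710656

227392575445/281474976710656


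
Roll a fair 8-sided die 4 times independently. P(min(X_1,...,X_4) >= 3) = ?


P(min >= 3) = P(all X_i >= 3) = (P(X_1 >= 3))^4
= (6/8)^4 = (3/4)^4 = 81/256

81/256


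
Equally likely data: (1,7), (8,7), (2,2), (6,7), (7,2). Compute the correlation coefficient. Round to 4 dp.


Cov(X,Y) = 0.6000, Var(X) = 7.7600, Var(Y) = 6.0000
rho = Cov/(sqrt(VarX)*sqrt(VarY)) = 0.0879

0.0879


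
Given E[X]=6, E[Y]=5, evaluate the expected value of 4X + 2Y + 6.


E[4X + 2Y + 6] = 4*E[X] + 2*E[Y] + 6
= (4)*(6) + (2)*(5) + (6)
= 24 + 10 + 6 = 40

40


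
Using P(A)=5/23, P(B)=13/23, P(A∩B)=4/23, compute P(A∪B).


P(A∪B) = P(A) + P(B) - P(A∩B)
= 5/23 + 13/23 - 4/23 = 14/23

14/23


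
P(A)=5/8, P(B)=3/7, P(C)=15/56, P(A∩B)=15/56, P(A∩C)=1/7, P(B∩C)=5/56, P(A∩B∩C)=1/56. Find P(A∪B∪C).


P(A∪B∪C) = P(A)+P(B)+P(C) - P(AB)-P(AC)-P(BC) + P(ABC)
= 5/8+3/7+15/56 - 15/56-1/7-5/56 + 1/56
= 47/56

47/56


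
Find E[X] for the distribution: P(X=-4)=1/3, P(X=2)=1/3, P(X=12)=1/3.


E[X] = sum(x * P(x))
= -4*1/3 + 2*1/3 + 12*1/3
= 10/3

10/3


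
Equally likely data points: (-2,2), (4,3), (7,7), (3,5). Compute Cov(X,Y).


E[X]=3, E[Y]=17/4, E[XY]=18
Cov(X,Y) = E[XY] - E[X]E[Y] = 18 - 3*17/4 = 21/4

21/4


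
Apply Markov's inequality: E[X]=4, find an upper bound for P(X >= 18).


Markov: P(X >= a) <= E[X]/a
P(X >= 18) <= 4/18 = 2/9

2/9


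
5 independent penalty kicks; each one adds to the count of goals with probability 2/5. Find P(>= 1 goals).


P(at least one) = 1 - P(none)
P(none) = (1 - 2/5)^5 = (3/5)^5 = 243/3125
P(at least one) = 1 - 243/3125 = 2882/3125

2882/3125


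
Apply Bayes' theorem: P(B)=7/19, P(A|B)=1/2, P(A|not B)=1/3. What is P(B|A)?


P(A) = P(A|B)P(B) + P(A|B')P(B') = 1/2*7/19 + 1/3*12/19 = 15/38
P(B|A) = P(A|B)P(B)/P(A) = (7/38)/(15/38) = 7/15

7/15


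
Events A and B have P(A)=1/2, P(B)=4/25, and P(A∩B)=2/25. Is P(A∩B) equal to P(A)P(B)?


P(A)*P(B) = 1/2*4/25 = 2/25
P(A∩B) = 2/25, which equals P(A)P(B), so independent

Yes, A and B are independent


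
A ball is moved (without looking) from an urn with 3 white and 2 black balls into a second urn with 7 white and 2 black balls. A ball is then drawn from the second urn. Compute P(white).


P(transfer white) = 3/5; P(transfer black) = 2/5
If white transferred: Urn II has 8 white of 10, so P(white|white moved) = 4/5
If black transferred: Urn II has 7 white of 10, so P(white|black moved) = 7/10
By total probability: P(white) = 3/5*4/5 + 2/5*7/10 = 19/25

19/25


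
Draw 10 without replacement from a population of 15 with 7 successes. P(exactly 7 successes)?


P(X=7) = C(7,7)*C(8,3) / C(15,10)
= 1*56 / 3003
= 56/3003 = 8/429

8/429


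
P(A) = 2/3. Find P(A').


P(A') = 1 - P(A) = 1 - 2/3 = 1/3

1/3


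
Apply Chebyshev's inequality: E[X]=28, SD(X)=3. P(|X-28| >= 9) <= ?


k = 9/3 = 3
Chebyshev: P(|X-mu| >= k*sigma) <= 1/k^2 = 1/3^2 = 1/9

1/9


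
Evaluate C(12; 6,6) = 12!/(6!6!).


12! = 479001600
Denominator: 6!=720 * 6!=720
Coefficient = 479001600 / 518400 = 924

924


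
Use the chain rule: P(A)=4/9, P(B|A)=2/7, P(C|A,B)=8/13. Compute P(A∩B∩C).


P(A∩B∩C) = P(A) * P(B|A) * P(C|A∩B)
= 4/9 * 2/7 * 8/13
= 8/63 * 8/13 = 64/819

64/819


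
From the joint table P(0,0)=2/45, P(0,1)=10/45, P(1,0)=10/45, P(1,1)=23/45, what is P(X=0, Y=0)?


Read from table: P(X=0, Y=0) = 2/45

2/45


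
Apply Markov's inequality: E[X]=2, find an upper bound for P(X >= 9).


Markov: P(X >= a) <= E[X]/a
P(X >= 9) <= 2/9

2/9


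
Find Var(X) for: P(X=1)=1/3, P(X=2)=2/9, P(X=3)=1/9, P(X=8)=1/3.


E[X] = 34/9, E[X^2] = 212/9
Var(X) = E[X^2] - (E[X])^2 = 212/9 - (34/9)^2 = 752/81

752/81


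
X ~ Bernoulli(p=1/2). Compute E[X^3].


For Bernoulli: X in {0,1}
E[X^3] = 0^3*(1-1/2) + 1^3*1/2 = 1/2

1/2


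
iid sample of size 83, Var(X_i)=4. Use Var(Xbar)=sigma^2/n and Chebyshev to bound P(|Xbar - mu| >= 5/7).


Var(Xbar) = Var(X)/n = 4/83
Chebyshev: P(|Xbar-mu| >= 5/7) <= Var(Xbar)/(5/7)^2 = (4/83)/(25/49) = 196/2075

196/2075


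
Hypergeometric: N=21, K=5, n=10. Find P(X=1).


P(X=1) = C(5,1)*C(16,9) / C(21,10)
= 5*11440 / 352716
= 57200/352716 = 1100/6783

1100/6783


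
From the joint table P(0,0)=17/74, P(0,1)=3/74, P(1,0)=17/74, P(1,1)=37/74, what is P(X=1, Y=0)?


Read from table: P(X=1, Y=0) = 17/74

17/74
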